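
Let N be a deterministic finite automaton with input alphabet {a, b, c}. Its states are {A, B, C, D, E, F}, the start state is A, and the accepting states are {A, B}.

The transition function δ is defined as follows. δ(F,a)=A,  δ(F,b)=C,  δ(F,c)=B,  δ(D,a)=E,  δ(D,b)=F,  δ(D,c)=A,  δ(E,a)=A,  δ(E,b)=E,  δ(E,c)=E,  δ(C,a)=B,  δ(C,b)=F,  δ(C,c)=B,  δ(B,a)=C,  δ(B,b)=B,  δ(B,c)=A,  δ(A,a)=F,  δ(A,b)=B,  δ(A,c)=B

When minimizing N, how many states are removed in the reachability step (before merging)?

Starting at A and following transitions, the reachable set is {A, B, C, F}. That leaves D, E unreachable — 2 in total.

2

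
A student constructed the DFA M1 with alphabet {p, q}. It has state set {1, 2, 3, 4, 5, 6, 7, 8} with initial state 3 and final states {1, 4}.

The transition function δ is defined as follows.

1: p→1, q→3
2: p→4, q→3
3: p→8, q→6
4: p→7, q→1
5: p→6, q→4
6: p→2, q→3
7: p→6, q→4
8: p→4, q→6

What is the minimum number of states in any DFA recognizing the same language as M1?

5

States {5} cannot be reached from the start state, so discard them.
Initial partition by acceptance: {1,4} | {2,3,6,7,8}.
Refine {1,4} on symbol p: members go to different blocks, giving {1} and {4}.
Split {2,3,6,7,8} by δ(·,p) → {3,6,7} and {2,8}.
Refine {3,6,7} on symbol p: members go to different blocks, giving {3,6} and {7}.
Stable partition: {1} | {3,6} | {4} | {2,8} | {7} — 5 equivalence classes.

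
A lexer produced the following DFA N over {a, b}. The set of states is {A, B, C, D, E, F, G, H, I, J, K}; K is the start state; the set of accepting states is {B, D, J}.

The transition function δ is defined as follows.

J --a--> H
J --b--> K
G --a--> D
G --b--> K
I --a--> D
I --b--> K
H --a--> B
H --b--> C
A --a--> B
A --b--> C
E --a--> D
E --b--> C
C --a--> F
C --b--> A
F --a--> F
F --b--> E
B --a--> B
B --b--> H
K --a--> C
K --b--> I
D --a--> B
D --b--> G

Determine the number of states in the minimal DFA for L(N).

3

First remove the unreachable states {J}; 10 states remain.
P0 = {B,D} | {A,C,E,F,G,H,I,K}.
Refine {A,C,E,F,G,H,I,K} on symbol a: members go to different blocks, giving {A,E,G,H,I} and {C,F,K}.
No further refinement is possible. Final partition (3 blocks): {B,D} | {A,E,G,H,I} | {C,F,K}.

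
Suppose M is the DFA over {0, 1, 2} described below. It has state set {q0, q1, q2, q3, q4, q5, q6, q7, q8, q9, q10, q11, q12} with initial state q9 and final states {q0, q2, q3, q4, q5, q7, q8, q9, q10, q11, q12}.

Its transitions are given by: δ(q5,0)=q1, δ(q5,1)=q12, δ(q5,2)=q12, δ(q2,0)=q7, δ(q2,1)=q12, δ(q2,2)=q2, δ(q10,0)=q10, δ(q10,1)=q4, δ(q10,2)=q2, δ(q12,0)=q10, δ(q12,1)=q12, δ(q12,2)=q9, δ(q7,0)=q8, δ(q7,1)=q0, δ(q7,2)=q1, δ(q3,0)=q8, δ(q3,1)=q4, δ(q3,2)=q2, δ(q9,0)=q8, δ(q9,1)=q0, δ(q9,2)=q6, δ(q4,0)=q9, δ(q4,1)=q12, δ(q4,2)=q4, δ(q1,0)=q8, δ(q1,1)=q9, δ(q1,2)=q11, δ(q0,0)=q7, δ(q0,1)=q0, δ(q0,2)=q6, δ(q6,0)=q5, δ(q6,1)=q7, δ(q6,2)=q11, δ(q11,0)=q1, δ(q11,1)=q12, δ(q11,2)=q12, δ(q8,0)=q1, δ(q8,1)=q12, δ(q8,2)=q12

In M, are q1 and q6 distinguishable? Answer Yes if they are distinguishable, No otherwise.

No

First remove the unreachable states {q3}; 12 states remain.
Initial partition by acceptance: {q0,q2,q4,q5,q7,q8,q9,q10,q11,q12} | {q1,q6}.
Split {q0,q2,q4,q5,q7,q8,q9,q10,q11,q12} by δ(·,0) → {q0,q2,q4,q7,q9,q10,q12} and {q5,q8,q11}.
Split {q0,q2,q4,q7,q9,q10,q12} by δ(·,0) → {q0,q2,q4,q10,q12} and {q7,q9}.
On input 0, block {q0,q2,q4,q10,q12} splits into {q0,q2,q4} and {q10,q12}.
On input 1, block {q0,q2,q4} splits into {q2,q4} and {q0}.
On input 1, block {q10,q12} splits into {q10} and {q12}.
The partition is now stable with 7 blocks: {q2,q4} | {q1,q6} | {q5,q8,q11} | {q7,q9} | {q10} | {q0} | {q12}.
q1 and q6 lie in the same block of the stable partition, so they are equivalent — no string distinguishes them.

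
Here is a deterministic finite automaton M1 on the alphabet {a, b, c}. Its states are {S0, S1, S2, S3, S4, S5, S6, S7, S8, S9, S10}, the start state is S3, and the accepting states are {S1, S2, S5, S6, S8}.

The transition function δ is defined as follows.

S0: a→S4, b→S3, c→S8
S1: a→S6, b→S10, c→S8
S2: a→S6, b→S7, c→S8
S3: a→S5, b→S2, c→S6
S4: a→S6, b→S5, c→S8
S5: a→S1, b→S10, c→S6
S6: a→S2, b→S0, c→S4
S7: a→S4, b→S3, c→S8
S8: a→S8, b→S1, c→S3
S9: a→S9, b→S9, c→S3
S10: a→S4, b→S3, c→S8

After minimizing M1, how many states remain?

7

Reachable states from the start: {S0,S1,S2,S3,S4,S5,S6,S7,S8,S10}. Unreachable: {S9} — drop them.
Start with accepting vs non-accepting: {S1,S2,S5,S6,S8} | {S0,S3,S4,S7,S10}.
Split {S1,S2,S5,S6,S8} by δ(·,b) → {S1,S2,S5,S6} and {S8}.
Split {S1,S2,S5,S6} by δ(·,c) → {S1,S2} and {S5} and {S6}.
Refine {S0,S3,S4,S7,S10} on symbol a: members go to different blocks, giving {S0,S7,S10} and {S3} and {S4}.
Stable partition: {S1,S2} | {S0,S7,S10} | {S8} | {S5} | {S6} | {S3} | {S4} — 7 equivalence classes.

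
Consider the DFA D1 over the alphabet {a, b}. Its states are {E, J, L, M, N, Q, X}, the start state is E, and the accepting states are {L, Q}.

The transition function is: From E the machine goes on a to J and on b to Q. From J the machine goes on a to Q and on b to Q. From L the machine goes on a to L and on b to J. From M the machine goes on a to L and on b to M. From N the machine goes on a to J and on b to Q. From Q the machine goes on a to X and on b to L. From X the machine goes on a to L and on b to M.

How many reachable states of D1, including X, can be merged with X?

First remove the unreachable states {N}; 6 states remain.
Start with accepting vs non-accepting: {L,Q} | {E,J,M,X}.
On input a, block {L,Q} splits into {Q} and {L}.
Refine {E,J,M,X} on symbol a: members go to different blocks, giving {M,X} and {E} and {J}.
The partition is now stable with 5 blocks: {Q} | {M,X} | {L} | {E} | {J}.
State X belongs to the block {M,X}, which has 2 states.

2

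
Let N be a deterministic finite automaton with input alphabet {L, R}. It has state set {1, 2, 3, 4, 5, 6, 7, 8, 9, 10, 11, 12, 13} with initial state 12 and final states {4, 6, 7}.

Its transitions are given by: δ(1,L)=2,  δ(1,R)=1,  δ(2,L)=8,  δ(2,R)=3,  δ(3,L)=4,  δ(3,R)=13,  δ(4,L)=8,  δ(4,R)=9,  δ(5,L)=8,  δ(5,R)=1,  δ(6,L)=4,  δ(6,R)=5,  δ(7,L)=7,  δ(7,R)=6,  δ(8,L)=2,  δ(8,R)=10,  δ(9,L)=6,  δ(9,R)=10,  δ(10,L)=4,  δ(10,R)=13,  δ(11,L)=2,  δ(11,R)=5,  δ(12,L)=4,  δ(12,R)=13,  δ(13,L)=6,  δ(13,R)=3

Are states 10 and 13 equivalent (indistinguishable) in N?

No

Reachable states from the start: {1,2,3,4,5,6,8,9,10,12,13}. Unreachable: {7,11} — drop them.
P0 = {4,6} | {1,2,3,5,8,9,10,12,13}.
On input L, block {4,6} splits into {4} and {6}.
Split {1,2,3,5,8,9,10,12,13} by δ(·,L) → {1,2,5,8} and {3,10,12} and {9,13}.
Split {1,2,5,8} by δ(·,R) → {1,5} and {2,8}.
The partition is now stable with 6 blocks: {4} | {1,5} | {6} | {3,10,12} | {9,13} | {2,8}.
10 and 13 end up in different blocks, so they are distinguishable. For instance, the string 'LL' is accepted from only 13.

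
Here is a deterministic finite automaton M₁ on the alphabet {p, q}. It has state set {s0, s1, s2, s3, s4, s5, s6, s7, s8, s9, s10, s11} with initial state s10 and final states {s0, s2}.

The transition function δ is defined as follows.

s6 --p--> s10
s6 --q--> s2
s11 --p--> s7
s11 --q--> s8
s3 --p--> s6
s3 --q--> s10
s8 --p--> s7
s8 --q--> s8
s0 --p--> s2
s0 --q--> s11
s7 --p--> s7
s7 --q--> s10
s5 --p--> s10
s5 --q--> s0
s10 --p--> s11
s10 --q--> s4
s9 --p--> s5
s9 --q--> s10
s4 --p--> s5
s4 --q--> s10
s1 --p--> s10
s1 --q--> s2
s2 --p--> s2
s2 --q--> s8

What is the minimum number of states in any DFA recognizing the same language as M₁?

6

States {s1,s3,s6,s9} cannot be reached from the start state, so discard them.
Start with accepting vs non-accepting: {s0,s2} | {s4,s5,s7,s8,s10,s11}.
On input q, block {s4,s5,s7,s8,s10,s11} splits into {s4,s7,s8,s10,s11} and {s5}.
Split {s4,s7,s8,s10,s11} by δ(·,p) → {s7,s8,s10,s11} and {s4}.
Split {s7,s8,s10,s11} by δ(·,q) → {s7,s8,s11} and {s10}.
Refine {s7,s8,s11} on symbol q: members go to different blocks, giving {s8,s11} and {s7}.
Stable partition: {s0,s2} | {s8,s11} | {s5} | {s4} | {s10} | {s7} — 6 equivalence classes.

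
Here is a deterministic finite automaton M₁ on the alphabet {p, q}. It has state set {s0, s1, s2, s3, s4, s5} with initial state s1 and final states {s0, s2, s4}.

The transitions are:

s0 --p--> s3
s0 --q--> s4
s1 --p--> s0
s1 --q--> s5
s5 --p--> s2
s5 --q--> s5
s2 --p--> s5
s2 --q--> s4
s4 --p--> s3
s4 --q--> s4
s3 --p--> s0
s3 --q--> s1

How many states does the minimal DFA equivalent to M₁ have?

Start with accepting vs non-accepting: {s0,s2,s4} | {s1,s3,s5}.
Stable partition: {s0,s2,s4} | {s1,s3,s5} — 2 equivalence classes.

2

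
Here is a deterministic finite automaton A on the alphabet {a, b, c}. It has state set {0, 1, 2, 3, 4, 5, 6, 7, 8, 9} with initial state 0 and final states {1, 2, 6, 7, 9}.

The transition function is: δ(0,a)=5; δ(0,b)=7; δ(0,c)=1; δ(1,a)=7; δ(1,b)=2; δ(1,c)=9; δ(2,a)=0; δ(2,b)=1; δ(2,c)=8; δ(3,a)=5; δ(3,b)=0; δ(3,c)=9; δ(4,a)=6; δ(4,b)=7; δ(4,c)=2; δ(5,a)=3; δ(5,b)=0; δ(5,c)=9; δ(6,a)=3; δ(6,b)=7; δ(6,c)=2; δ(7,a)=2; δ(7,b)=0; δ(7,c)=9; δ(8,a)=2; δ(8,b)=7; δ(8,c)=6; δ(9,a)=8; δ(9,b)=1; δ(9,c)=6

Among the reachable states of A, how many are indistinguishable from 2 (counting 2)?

Reachable states from the start: {0,1,2,3,5,6,7,8,9}. Unreachable: {4} — drop them.
Initial partition by acceptance: {1,2,6,7,9} | {0,3,5,8}.
Split {1,2,6,7,9} by δ(·,a) → {2,6,9} and {1,7}.
On input c, block {2,6,9} splits into {6,9} and {2}.
Split {6,9} by δ(·,c) → {6} and {9}.
Split {0,3,5,8} by δ(·,a) → {0,3,5} and {8}.
On input b, block {0,3,5} splits into {3,5} and {0}.
Refine {1,7} on symbol a: members go to different blocks, giving {1} and {7}.
The partition is now stable with 8 blocks: {6} | {3,5} | {1} | {2} | {9} | {8} | {0} | {7}.
The equivalence class containing 2 is {2}, of size 1.

1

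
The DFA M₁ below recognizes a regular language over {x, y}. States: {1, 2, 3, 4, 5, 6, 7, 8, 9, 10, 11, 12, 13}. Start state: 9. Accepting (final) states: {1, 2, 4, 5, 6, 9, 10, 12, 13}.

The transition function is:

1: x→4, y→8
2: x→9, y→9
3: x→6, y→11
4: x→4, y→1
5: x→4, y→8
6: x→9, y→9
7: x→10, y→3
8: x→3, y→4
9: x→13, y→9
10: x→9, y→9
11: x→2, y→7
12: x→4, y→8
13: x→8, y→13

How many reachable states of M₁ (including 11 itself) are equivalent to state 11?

3

First remove the unreachable states {5,12}; 11 states remain.
Start with accepting vs non-accepting: {1,2,4,6,9,10,13} | {3,7,8,11}.
Refine {1,2,4,6,9,10,13} on symbol x: members go to different blocks, giving {1,2,4,6,9,10} and {13}.
On input x, block {1,2,4,6,9,10} splits into {1,2,4,6,10} and {9}.
Split {1,2,4,6,10} by δ(·,x) → {2,6,10} and {1,4}.
Split {3,7,8,11} by δ(·,x) → {3,7,11} and {8}.
Split {1,4} by δ(·,y) → {1} and {4}.
No further refinement is possible. Final partition (7 blocks): {2,6,10} | {3,7,11} | {13} | {9} | {1} | {8} | {4}.
State 11 belongs to the block {3,7,11}, which has 3 states.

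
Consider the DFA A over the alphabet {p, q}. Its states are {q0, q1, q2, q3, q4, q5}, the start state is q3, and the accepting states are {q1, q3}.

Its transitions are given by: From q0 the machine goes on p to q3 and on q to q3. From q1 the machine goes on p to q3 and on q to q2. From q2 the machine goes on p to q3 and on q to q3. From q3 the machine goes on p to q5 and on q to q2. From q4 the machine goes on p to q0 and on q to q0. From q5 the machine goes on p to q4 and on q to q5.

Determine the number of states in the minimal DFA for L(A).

First remove the unreachable states {q1}; 5 states remain.
P0 = {q3} | {q0,q2,q4,q5}.
Refine {q0,q2,q4,q5} on symbol p: members go to different blocks, giving {q0,q2} and {q4,q5}.
On input p, block {q4,q5} splits into {q4} and {q5}.
The partition is now stable with 4 blocks: {q3} | {q0,q2} | {q4} | {q5}.

4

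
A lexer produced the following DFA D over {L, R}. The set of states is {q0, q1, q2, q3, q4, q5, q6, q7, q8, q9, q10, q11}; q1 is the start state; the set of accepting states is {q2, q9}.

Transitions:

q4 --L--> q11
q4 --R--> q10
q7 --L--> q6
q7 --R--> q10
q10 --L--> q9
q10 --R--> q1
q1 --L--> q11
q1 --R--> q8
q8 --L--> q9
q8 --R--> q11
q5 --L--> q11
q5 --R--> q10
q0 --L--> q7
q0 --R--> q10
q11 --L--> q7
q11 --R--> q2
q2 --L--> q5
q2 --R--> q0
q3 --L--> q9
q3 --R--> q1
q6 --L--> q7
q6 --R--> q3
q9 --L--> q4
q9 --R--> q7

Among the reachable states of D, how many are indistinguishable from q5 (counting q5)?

2

Every state is reachable, so we keep all 12.
Initial partition by acceptance: {q2,q9} | {q0,q1,q3,q4,q5,q6,q7,q8,q10,q11}.
On input L, block {q0,q1,q3,q4,q5,q6,q7,q8,q10,q11} splits into {q0,q1,q4,q5,q6,q7,q11} and {q3,q8,q10}.
On input R, block {q0,q1,q4,q5,q6,q7,q11} splits into {q0,q1,q4,q5,q6,q7} and {q11}.
Refine {q0,q1,q4,q5,q6,q7} on symbol L: members go to different blocks, giving {q0,q6,q7} and {q1,q4,q5}.
Split {q3,q8,q10} by δ(·,R) → {q3,q10} and {q8}.
Refine {q1,q4,q5} on symbol R: members go to different blocks, giving {q4,q5} and {q1}.
Stable partition: {q2,q9} | {q0,q6,q7} | {q3,q10} | {q11} | {q4,q5} | {q8} | {q1} — 7 equivalence classes.
The equivalence class containing q5 is {q4,q5}, of size 2.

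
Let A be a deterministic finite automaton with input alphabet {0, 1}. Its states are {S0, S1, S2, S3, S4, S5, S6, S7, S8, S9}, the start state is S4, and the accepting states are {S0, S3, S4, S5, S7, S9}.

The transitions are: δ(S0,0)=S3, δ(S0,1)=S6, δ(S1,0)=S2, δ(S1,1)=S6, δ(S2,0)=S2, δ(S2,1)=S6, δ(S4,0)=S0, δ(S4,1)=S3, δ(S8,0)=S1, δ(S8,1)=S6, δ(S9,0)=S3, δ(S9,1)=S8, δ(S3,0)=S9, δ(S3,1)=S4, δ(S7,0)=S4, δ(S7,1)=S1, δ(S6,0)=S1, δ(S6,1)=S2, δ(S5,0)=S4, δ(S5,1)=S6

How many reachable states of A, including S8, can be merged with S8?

4

First remove the unreachable states {S5,S7}; 8 states remain.
Start with accepting vs non-accepting: {S0,S3,S4,S9} | {S1,S2,S6,S8}.
Refine {S0,S3,S4,S9} on symbol 1: members go to different blocks, giving {S0,S9} and {S3,S4}.
Stable partition: {S0,S9} | {S1,S2,S6,S8} | {S3,S4} — 3 equivalence classes.
State S8 belongs to the block {S1,S2,S6,S8}, which has 4 states.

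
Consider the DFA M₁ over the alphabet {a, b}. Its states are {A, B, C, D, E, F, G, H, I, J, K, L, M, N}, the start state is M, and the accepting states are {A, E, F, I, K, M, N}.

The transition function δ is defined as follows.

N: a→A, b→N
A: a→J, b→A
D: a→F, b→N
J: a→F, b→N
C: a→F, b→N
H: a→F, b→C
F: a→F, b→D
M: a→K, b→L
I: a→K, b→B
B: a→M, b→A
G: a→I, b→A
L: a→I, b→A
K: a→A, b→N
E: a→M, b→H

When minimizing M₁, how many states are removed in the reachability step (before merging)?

BFS from M reaches {A, B, D, F, I, J, K, L, M, N}; the 4 state(s) C, E, G, H are never visited.

4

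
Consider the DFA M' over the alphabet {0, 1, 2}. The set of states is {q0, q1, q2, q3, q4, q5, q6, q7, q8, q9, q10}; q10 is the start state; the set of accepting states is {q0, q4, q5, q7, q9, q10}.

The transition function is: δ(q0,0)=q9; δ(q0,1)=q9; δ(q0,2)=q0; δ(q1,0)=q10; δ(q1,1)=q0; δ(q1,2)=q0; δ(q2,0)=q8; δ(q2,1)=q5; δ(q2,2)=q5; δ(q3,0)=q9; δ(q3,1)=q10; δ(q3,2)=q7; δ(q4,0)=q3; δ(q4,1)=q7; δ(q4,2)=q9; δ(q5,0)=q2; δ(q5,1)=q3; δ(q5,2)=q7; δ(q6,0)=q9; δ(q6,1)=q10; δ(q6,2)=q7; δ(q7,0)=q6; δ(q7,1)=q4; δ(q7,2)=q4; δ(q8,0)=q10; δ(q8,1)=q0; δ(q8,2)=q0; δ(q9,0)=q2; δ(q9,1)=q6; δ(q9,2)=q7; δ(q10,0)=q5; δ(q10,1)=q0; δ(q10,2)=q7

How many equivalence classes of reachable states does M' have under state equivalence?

8

States {q1} cannot be reached from the start state, so discard them.
P0 = {q0,q4,q5,q7,q9,q10} | {q2,q3,q6,q8}.
Split {q0,q4,q5,q7,q9,q10} by δ(·,0) → {q4,q5,q7,q9} and {q0,q10}.
Refine {q4,q5,q7,q9} on symbol 1: members go to different blocks, giving {q4,q7} and {q5,q9}.
Refine {q4,q7} on symbol 2: members go to different blocks, giving {q4} and {q7}.
Refine {q2,q3,q6,q8} on symbol 0: members go to different blocks, giving {q3,q6} and {q2} and {q8}.
Split {q0,q10} by δ(·,1) → {q0} and {q10}.
No further refinement is possible. Final partition (8 blocks): {q4} | {q3,q6} | {q0} | {q5,q9} | {q7} | {q2} | {q8} | {q10}.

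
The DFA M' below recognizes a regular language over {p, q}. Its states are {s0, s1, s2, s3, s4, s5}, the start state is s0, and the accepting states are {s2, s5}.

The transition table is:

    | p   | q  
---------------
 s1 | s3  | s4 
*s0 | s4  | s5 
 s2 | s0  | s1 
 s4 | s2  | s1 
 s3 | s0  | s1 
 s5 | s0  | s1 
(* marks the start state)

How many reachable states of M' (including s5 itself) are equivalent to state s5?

2

All states are reachable from the start state.
Start with accepting vs non-accepting: {s2,s5} | {s0,s1,s3,s4}.
Split {s0,s1,s3,s4} by δ(·,p) → {s0,s1,s3} and {s4}.
Split {s0,s1,s3} by δ(·,p) → {s1,s3} and {s0}.
Split {s1,s3} by δ(·,p) → {s1} and {s3}.
No further refinement is possible. Final partition (5 blocks): {s2,s5} | {s1} | {s4} | {s0} | {s3}.
The equivalence class containing s5 is {s2,s5}, of size 2.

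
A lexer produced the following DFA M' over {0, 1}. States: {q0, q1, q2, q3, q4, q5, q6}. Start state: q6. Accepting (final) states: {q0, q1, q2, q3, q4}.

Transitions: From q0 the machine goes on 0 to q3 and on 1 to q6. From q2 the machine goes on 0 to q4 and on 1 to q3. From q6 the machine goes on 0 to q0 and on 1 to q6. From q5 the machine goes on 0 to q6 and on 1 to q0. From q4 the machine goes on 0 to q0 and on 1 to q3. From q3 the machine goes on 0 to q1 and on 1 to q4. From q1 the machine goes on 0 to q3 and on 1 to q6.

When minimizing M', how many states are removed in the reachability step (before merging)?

Starting at q6 and following transitions, the reachable set is {q0, q1, q3, q4, q6}. That leaves q2, q5 unreachable — 2 in total.

2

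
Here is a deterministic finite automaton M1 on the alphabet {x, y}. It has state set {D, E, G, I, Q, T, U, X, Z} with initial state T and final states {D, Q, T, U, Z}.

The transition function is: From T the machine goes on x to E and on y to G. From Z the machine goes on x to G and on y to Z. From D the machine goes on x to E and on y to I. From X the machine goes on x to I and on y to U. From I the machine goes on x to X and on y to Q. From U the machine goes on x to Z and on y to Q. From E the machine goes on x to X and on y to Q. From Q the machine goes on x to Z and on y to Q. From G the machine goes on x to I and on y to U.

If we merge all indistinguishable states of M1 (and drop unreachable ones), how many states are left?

4

Reachable states from the start: {E,G,I,Q,T,U,X,Z}. Unreachable: {D} — drop them.
P0 = {Q,T,U,Z} | {E,G,I,X}.
Refine {Q,T,U,Z} on symbol x: members go to different blocks, giving {Q,U} and {T,Z}.
On input y, block {T,Z} splits into {T} and {Z}.
No further refinement is possible. Final partition (4 blocks): {Q,U} | {E,G,I,X} | {T} | {Z}.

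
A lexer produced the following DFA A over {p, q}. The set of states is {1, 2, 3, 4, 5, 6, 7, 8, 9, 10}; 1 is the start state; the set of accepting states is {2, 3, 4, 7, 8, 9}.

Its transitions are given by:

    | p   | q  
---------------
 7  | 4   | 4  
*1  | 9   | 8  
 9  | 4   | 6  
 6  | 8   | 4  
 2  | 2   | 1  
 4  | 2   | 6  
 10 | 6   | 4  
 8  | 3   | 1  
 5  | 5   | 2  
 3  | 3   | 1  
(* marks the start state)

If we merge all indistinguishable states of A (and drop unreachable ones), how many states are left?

First remove the unreachable states {5,7,10}; 7 states remain.
Start with accepting vs non-accepting: {2,3,4,8,9} | {1,6}.
No further refinement is possible. Final partition (2 blocks): {2,3,4,8,9} | {1,6}.

2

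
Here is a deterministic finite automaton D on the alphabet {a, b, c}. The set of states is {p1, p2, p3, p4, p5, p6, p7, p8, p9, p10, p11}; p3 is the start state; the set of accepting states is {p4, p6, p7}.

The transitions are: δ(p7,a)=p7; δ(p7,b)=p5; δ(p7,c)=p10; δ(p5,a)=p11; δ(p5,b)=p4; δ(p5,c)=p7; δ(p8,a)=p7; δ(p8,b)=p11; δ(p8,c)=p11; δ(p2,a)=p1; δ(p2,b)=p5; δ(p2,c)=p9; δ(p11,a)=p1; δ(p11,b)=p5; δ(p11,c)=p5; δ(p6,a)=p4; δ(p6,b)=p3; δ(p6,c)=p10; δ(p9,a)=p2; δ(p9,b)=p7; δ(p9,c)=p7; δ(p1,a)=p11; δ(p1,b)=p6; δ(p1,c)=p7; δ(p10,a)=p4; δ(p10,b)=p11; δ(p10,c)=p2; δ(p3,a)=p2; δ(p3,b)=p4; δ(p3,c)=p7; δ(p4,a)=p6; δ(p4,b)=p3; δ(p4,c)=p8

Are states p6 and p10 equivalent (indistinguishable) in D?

Every state is reachable, so we keep all 11.
P0 = {p4,p6,p7} | {p1,p2,p3,p5,p8,p9,p10,p11}.
On input a, block {p1,p2,p3,p5,p8,p9,p10,p11} splits into {p1,p2,p3,p5,p9,p11} and {p8,p10}.
On input b, block {p1,p2,p3,p5,p9,p11} splits into {p1,p3,p5,p9} and {p2,p11}.
The partition is now stable with 4 blocks: {p4,p6,p7} | {p1,p3,p5,p9} | {p8,p10} | {p2,p11}.
p6 and p10 end up in different blocks, so they are distinguishable. For instance, the string 'ε' is accepted from only p6.

No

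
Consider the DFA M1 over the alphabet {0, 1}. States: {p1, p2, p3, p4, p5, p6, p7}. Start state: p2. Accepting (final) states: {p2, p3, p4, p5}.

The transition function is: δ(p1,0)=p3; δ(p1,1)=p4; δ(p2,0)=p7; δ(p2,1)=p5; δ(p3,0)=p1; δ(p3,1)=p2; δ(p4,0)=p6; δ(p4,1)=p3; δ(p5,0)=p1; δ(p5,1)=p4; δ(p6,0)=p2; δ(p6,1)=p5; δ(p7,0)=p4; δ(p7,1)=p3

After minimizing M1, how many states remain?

Every state is reachable, so we keep all 7.
P0 = {p2,p3,p4,p5} | {p1,p6,p7}.
Stable partition: {p2,p3,p4,p5} | {p1,p6,p7} — 2 equivalence classes.

2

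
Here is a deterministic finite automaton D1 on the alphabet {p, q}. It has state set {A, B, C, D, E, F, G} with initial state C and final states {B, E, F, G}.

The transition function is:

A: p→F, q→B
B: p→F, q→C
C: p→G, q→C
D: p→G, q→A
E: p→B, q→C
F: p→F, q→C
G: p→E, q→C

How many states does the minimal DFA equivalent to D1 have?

Reachable states from the start: {B,C,E,F,G}. Unreachable: {A,D} — drop them.
P0 = {B,E,F,G} | {C}.
No further refinement is possible. Final partition (2 blocks): {B,E,F,G} | {C}.

2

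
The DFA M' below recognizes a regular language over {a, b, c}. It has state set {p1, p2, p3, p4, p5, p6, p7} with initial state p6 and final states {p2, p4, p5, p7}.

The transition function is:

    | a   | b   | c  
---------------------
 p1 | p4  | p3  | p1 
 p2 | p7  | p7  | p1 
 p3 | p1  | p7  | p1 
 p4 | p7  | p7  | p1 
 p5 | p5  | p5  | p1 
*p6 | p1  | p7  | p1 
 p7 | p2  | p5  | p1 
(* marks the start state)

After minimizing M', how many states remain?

3

Start with accepting vs non-accepting: {p2,p4,p5,p7} | {p1,p3,p6}.
Split {p1,p3,p6} by δ(·,a) → {p3,p6} and {p1}.
The partition is now stable with 3 blocks: {p2,p4,p5,p7} | {p3,p6} | {p1}.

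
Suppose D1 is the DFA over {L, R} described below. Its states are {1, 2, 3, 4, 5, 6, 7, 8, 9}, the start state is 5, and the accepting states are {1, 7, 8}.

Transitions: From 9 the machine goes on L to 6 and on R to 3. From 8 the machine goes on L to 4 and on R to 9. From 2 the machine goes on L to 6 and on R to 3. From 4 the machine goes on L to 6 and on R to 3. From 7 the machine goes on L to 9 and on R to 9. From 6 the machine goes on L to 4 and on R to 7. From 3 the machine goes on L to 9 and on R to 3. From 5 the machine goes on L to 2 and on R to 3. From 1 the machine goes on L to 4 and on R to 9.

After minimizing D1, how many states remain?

States {1,8} cannot be reached from the start state, so discard them.
Start with accepting vs non-accepting: {7} | {2,3,4,5,6,9}.
Split {2,3,4,5,6,9} by δ(·,R) → {2,3,4,5,9} and {6}.
Refine {2,3,4,5,9} on symbol L: members go to different blocks, giving {2,4,9} and {3,5}.
The partition is now stable with 4 blocks: {7} | {2,4,9} | {6} | {3,5}.

4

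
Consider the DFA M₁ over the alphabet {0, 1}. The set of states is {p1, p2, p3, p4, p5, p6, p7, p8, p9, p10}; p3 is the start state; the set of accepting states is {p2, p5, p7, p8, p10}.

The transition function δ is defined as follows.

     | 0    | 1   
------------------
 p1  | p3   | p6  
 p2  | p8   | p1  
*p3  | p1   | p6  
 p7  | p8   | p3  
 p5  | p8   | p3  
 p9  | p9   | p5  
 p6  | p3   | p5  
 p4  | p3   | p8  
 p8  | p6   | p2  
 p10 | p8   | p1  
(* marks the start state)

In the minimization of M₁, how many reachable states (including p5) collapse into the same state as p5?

Reachable states from the start: {p1,p2,p3,p5,p6,p8}. Unreachable: {p4,p7,p9,p10} — drop them.
Initial partition by acceptance: {p2,p5,p8} | {p1,p3,p6}.
Split {p2,p5,p8} by δ(·,0) → {p2,p5} and {p8}.
Refine {p1,p3,p6} on symbol 1: members go to different blocks, giving {p1,p3} and {p6}.
The partition is now stable with 4 blocks: {p2,p5} | {p1,p3} | {p8} | {p6}.
State p5 belongs to the block {p2,p5}, which has 2 states.

2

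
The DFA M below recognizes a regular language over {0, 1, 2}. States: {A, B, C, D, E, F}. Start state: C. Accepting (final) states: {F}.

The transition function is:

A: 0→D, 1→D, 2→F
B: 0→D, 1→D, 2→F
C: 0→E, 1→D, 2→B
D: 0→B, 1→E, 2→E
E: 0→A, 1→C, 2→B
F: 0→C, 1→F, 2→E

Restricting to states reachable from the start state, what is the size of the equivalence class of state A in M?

All states are reachable from the start state.
P0 = {F} | {A,B,C,D,E}.
On input 2, block {A,B,C,D,E} splits into {C,D,E} and {A,B}.
On input 0, block {C,D,E} splits into {D,E} and {C}.
Refine {D,E} on symbol 1: members go to different blocks, giving {D} and {E}.
Stable partition: {F} | {D} | {A,B} | {C} | {E} — 5 equivalence classes.
The equivalence class containing A is {A,B}, of size 2.

2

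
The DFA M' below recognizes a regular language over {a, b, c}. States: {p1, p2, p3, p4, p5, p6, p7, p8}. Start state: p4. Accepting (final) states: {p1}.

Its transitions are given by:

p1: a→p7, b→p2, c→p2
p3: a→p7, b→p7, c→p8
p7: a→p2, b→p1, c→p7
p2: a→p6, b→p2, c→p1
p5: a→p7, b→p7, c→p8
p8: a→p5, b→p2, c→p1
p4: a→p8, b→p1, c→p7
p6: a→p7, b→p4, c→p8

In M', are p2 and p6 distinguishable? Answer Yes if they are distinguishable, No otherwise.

Yes

Reachable states from the start: {p1,p2,p4,p5,p6,p7,p8}. Unreachable: {p3} — drop them.
P0 = {p1} | {p2,p4,p5,p6,p7,p8}.
On input b, block {p2,p4,p5,p6,p7,p8} splits into {p2,p5,p6,p8} and {p4,p7}.
Split {p2,p5,p6,p8} by δ(·,a) → {p2,p8} and {p5,p6}.
Stable partition: {p1} | {p2,p8} | {p4,p7} | {p5,p6} — 4 equivalence classes.
p2 and p6 end up in different blocks, so they are distinguishable. For instance, the string 'c' is accepted from only p2.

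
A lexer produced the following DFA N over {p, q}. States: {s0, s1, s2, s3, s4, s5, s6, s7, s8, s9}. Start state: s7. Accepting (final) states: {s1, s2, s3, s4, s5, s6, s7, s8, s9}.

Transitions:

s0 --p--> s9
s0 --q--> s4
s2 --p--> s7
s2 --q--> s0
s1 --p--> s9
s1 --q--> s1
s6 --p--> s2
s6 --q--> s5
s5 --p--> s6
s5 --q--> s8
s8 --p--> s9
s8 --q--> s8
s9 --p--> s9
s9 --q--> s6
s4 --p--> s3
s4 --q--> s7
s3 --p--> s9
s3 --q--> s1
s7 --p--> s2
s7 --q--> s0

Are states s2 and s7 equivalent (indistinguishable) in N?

Yes

All states are reachable from the start state.
Initial partition by acceptance: {s1,s2,s3,s4,s5,s6,s7,s8,s9} | {s0}.
Split {s1,s2,s3,s4,s5,s6,s7,s8,s9} by δ(·,q) → {s1,s3,s4,s5,s6,s8,s9} and {s2,s7}.
Split {s1,s3,s4,s5,s6,s8,s9} by δ(·,p) → {s1,s3,s4,s5,s8,s9} and {s6}.
Split {s1,s3,s4,s5,s8,s9} by δ(·,p) → {s1,s3,s4,s8,s9} and {s5}.
On input q, block {s1,s3,s4,s8,s9} splits into {s1,s3,s8} and {s4} and {s9}.
No further refinement is possible. Final partition (7 blocks): {s1,s3,s8} | {s0} | {s2,s7} | {s6} | {s5} | {s4} | {s9}.
s2 and s7 lie in the same block of the stable partition, so they are equivalent — no string distinguishes them.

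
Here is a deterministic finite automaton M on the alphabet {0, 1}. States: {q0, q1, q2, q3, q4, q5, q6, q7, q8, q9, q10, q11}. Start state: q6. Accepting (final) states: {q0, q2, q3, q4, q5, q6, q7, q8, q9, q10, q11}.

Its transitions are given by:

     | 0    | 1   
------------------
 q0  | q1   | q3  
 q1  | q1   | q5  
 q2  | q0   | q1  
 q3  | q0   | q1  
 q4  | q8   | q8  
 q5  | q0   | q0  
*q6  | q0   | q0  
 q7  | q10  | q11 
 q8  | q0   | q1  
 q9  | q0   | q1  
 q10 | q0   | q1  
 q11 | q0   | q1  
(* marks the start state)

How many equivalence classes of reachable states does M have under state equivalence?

Reachable states from the start: {q0,q1,q3,q5,q6}. Unreachable: {q2,q4,q7,q8,q9,q10,q11} — drop them.
Initial partition by acceptance: {q0,q3,q5,q6} | {q1}.
Split {q0,q3,q5,q6} by δ(·,0) → {q3,q5,q6} and {q0}.
Split {q3,q5,q6} by δ(·,1) → {q5,q6} and {q3}.
No further refinement is possible. Final partition (4 blocks): {q5,q6} | {q1} | {q0} | {q3}.

4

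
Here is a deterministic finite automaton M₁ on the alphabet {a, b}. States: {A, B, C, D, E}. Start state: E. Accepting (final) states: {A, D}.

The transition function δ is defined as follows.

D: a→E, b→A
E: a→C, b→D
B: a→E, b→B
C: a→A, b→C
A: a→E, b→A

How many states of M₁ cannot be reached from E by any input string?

No path from E leads to B; the other 4 states are all reachable.

1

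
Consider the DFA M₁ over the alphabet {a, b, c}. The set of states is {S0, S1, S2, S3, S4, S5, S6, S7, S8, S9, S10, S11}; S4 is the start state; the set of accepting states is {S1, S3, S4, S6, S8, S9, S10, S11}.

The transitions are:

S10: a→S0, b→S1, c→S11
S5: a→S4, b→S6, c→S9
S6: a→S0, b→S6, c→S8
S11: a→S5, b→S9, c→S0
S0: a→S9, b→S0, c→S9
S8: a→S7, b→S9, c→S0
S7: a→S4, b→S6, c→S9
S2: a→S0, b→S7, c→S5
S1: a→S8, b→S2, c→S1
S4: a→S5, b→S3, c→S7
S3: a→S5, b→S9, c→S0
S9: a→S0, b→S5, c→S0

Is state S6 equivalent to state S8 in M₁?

No

Reachable states from the start: {S0,S3,S4,S5,S6,S7,S8,S9}. Unreachable: {S1,S2,S10,S11} — drop them.
Start with accepting vs non-accepting: {S3,S4,S6,S8,S9} | {S0,S5,S7}.
On input b, block {S3,S4,S6,S8,S9} splits into {S3,S4,S6,S8} and {S9}.
On input b, block {S3,S4,S6,S8} splits into {S3,S8} and {S4,S6}.
Split {S0,S5,S7} by δ(·,a) → {S5,S7} and {S0}.
Split {S4,S6} by δ(·,a) → {S4} and {S6}.
The partition is now stable with 6 blocks: {S3,S8} | {S5,S7} | {S9} | {S4} | {S0} | {S6}.
S6 and S8 end up in different blocks, so they are distinguishable. For instance, the string 'c' is accepted from only S6.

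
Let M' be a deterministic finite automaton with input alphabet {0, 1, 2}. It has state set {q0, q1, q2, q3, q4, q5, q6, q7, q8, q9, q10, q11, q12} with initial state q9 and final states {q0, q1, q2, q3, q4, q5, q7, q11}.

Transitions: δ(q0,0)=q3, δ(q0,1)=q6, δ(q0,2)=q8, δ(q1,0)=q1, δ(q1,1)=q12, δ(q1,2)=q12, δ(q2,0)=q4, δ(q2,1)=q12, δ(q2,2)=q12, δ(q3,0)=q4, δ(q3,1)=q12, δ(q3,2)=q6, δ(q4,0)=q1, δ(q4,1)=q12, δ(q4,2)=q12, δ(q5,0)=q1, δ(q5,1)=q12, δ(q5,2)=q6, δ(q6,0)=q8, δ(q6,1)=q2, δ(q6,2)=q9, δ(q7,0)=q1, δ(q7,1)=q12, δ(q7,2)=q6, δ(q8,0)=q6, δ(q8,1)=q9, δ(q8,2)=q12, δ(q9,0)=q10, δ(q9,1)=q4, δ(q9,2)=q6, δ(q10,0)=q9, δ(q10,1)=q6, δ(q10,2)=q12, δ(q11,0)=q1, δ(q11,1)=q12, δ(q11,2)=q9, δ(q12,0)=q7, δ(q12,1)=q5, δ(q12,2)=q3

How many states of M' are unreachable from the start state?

2

No path from q9 leads to q0, q11; the other 11 states are all reachable.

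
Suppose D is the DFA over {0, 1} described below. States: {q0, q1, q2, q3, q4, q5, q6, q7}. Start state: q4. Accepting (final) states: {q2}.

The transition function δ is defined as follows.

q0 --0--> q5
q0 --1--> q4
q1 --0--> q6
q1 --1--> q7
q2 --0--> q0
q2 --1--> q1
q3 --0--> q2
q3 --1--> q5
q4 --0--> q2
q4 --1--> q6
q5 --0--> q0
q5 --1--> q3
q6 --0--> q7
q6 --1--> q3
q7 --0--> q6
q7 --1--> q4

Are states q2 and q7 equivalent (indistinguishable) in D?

P0 = {q2} | {q0,q1,q3,q4,q5,q6,q7}.
Refine {q0,q1,q3,q4,q5,q6,q7} on symbol 0: members go to different blocks, giving {q0,q1,q5,q6,q7} and {q3,q4}.
Split {q0,q1,q5,q6,q7} by δ(·,1) → {q0,q5,q6,q7} and {q1}.
No further refinement is possible. Final partition (4 blocks): {q2} | {q0,q5,q6,q7} | {q3,q4} | {q1}.
q2 and q7 end up in different blocks, so they are distinguishable. For instance, the string 'ε' is accepted from only q2.

No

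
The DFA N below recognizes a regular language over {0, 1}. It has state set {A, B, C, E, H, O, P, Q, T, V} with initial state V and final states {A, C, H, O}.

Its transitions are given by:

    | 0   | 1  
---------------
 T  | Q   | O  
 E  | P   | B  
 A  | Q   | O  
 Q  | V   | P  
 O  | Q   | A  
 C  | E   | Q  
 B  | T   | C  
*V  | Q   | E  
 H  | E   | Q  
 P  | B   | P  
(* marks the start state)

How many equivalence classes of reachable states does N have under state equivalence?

First remove the unreachable states {H}; 9 states remain.
P0 = {A,C,O} | {B,E,P,Q,T,V}.
Refine {A,C,O} on symbol 1: members go to different blocks, giving {A,O} and {C}.
Split {B,E,P,Q,T,V} by δ(·,1) → {E,P,Q,V} and {B} and {T}.
Refine {E,P,Q,V} on symbol 0: members go to different blocks, giving {E,Q,V} and {P}.
Refine {E,Q,V} on symbol 0: members go to different blocks, giving {Q,V} and {E}.
Refine {Q,V} on symbol 1: members go to different blocks, giving {Q} and {V}.
Stable partition: {A,O} | {Q} | {C} | {B} | {T} | {P} | {E} | {V} — 8 equivalence classes.

8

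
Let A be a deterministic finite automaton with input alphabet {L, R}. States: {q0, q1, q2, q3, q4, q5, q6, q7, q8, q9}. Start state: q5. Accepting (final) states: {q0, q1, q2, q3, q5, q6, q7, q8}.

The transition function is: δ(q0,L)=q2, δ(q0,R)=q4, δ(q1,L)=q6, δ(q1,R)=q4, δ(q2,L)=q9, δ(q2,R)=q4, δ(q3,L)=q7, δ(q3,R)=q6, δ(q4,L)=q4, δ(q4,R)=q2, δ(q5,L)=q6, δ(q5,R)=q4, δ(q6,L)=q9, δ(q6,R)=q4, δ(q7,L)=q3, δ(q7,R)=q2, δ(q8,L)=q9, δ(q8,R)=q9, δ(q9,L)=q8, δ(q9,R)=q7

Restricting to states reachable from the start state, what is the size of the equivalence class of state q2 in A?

First remove the unreachable states {q0,q1}; 8 states remain.
Start with accepting vs non-accepting: {q2,q3,q5,q6,q7,q8} | {q4,q9}.
Split {q2,q3,q5,q6,q7,q8} by δ(·,L) → {q2,q6,q8} and {q3,q5,q7}.
On input L, block {q4,q9} splits into {q4} and {q9}.
Refine {q2,q6,q8} on symbol R: members go to different blocks, giving {q2,q6} and {q8}.
Refine {q3,q5,q7} on symbol L: members go to different blocks, giving {q3,q7} and {q5}.
The partition is now stable with 6 blocks: {q2,q6} | {q4} | {q3,q7} | {q9} | {q8} | {q5}.
The equivalence class containing q2 is {q2,q6}, of size 2.

2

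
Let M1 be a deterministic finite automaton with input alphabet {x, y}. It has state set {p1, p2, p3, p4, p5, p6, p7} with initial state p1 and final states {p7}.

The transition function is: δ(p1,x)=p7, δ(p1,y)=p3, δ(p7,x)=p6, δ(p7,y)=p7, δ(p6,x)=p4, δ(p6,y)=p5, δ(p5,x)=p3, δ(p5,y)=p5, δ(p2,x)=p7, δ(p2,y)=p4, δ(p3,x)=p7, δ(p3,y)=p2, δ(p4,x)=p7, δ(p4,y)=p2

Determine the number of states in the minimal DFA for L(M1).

3

Every state is reachable, so we keep all 7.
Start with accepting vs non-accepting: {p7} | {p1,p2,p3,p4,p5,p6}.
Split {p1,p2,p3,p4,p5,p6} by δ(·,x) → {p1,p2,p3,p4} and {p5,p6}.
The partition is now stable with 3 blocks: {p7} | {p1,p2,p3,p4} | {p5,p6}.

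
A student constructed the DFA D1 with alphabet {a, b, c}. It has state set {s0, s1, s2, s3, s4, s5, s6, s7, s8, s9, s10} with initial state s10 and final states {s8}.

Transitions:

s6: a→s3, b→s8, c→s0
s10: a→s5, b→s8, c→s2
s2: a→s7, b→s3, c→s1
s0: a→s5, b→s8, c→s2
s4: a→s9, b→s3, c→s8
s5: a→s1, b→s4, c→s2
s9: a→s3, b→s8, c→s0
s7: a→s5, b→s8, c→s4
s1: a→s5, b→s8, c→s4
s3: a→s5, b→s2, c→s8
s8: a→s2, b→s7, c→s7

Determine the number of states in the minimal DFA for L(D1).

States {s6} cannot be reached from the start state, so discard them.
P0 = {s8} | {s0,s1,s2,s3,s4,s5,s7,s9,s10}.
Split {s0,s1,s2,s3,s4,s5,s7,s9,s10} by δ(·,b) → {s0,s1,s7,s9,s10} and {s2,s3,s4,s5}.
On input c, block {s0,s1,s7,s9,s10} splits into {s0,s1,s7,s10} and {s9}.
Split {s2,s3,s4,s5} by δ(·,a) → {s2,s5} and {s3} and {s4}.
Refine {s0,s1,s7,s10} on symbol c: members go to different blocks, giving {s0,s10} and {s1,s7}.
On input b, block {s2,s5} splits into {s2} and {s5}.
Stable partition: {s8} | {s0,s10} | {s2} | {s9} | {s3} | {s4} | {s1,s7} | {s5} — 8 equivalence classes.

8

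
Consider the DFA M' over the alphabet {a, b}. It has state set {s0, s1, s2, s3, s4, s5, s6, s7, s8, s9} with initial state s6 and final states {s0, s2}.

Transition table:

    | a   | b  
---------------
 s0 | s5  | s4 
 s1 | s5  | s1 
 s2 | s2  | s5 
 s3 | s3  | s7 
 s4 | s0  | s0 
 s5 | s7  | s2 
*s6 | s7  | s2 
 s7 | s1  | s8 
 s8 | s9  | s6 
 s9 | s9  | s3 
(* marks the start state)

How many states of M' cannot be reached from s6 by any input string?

2

Starting at s6 and following transitions, the reachable set is {s1, s2, s3, s5, s6, s7, s8, s9}. That leaves s0, s4 unreachable — 2 in total.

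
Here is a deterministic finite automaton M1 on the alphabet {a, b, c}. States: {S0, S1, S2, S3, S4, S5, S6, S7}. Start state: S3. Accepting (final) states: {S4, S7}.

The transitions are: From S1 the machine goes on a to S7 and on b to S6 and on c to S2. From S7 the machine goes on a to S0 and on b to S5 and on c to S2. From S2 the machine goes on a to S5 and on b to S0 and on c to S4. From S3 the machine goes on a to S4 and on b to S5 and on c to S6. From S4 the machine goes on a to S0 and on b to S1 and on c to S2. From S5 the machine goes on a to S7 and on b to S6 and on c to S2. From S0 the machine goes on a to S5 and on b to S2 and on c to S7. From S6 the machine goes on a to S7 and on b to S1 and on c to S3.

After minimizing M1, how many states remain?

Start with accepting vs non-accepting: {S4,S7} | {S0,S1,S2,S3,S5,S6}.
Refine {S0,S1,S2,S3,S5,S6} on symbol a: members go to different blocks, giving {S1,S3,S5,S6} and {S0,S2}.
Split {S1,S3,S5,S6} by δ(·,c) → {S1,S5} and {S3,S6}.
No further refinement is possible. Final partition (4 blocks): {S4,S7} | {S1,S5} | {S0,S2} | {S3,S6}.

4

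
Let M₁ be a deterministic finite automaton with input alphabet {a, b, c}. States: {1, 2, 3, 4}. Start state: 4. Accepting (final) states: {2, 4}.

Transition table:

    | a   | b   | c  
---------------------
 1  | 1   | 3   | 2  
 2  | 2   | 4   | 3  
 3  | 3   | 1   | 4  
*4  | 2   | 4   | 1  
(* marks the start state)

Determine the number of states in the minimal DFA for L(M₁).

All states are reachable from the start state.
Initial partition by acceptance: {2,4} | {1,3}.
No further refinement is possible. Final partition (2 blocks): {2,4} | {1,3}.

2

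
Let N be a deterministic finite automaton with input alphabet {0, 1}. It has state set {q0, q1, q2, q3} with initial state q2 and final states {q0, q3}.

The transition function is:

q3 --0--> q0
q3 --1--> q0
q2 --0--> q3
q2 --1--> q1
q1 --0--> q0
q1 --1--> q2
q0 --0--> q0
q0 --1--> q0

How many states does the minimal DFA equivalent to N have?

2

All states are reachable from the start state.
P0 = {q0,q3} | {q1,q2}.
The partition is now stable with 2 blocks: {q0,q3} | {q1,q2}.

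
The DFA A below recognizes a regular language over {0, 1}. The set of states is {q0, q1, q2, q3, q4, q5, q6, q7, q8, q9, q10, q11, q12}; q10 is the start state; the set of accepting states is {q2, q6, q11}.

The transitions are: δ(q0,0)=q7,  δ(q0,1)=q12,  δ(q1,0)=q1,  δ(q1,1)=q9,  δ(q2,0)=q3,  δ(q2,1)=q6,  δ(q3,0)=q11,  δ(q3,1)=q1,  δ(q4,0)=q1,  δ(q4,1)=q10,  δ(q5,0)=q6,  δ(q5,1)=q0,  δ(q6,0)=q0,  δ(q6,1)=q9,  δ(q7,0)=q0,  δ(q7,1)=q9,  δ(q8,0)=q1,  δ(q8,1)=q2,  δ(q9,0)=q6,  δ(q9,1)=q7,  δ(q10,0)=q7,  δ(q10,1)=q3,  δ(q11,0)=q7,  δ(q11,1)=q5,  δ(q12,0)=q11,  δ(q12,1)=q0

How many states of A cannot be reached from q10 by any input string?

Starting at q10 and following transitions, the reachable set is {q0, q1, q3, q5, q6, q7, q9, q10, q11, q12}. That leaves q2, q4, q8 unreachable — 3 in total.

3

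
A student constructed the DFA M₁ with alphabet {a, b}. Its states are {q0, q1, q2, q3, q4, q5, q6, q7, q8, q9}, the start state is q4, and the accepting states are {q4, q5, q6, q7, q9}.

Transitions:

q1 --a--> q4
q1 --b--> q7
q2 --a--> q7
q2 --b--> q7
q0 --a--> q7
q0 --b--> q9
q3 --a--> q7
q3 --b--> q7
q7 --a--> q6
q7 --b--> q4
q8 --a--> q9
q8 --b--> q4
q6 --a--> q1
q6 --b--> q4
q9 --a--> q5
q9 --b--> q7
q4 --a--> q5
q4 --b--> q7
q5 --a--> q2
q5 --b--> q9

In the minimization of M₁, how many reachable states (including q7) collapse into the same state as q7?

3

Reachable states from the start: {q1,q2,q4,q5,q6,q7,q9}. Unreachable: {q0,q3,q8} — drop them.
P0 = {q4,q5,q6,q7,q9} | {q1,q2}.
Split {q4,q5,q6,q7,q9} by δ(·,a) → {q4,q7,q9} and {q5,q6}.
No further refinement is possible. Final partition (3 blocks): {q4,q7,q9} | {q1,q2} | {q5,q6}.
State q7 belongs to the block {q4,q7,q9}, which has 3 states.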